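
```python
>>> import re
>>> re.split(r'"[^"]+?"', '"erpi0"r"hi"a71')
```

Matches to split on: at [0:7] → '"erpi0"'; at [8:12] → '"hi"'.
`split` removes every match and returns the 3 fragments in between.

['', 'r', 'a71']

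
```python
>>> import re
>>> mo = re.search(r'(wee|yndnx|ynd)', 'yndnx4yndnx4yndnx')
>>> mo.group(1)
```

'yndnx'

Branches in `(...|...)` are attempted left-to-right; the first branch that allows the whole pattern to succeed is taken.
Unlike `match`, `search` isn't anchored — it looks for the pattern anywhere in the string.
The match spans [0:5] → 'yndnx'.
Captured: group 1 = 'yndnx'.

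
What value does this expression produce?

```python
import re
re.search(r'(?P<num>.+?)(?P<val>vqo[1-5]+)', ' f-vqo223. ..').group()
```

' f-vqo223'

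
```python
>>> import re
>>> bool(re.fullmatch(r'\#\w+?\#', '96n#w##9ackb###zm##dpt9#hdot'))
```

`re.fullmatch` is like wrapping the pattern in `^…$` (in single-line mode).
Here the pattern can't cover the whole string, so the call returns None, and `bool(None)` is False.

False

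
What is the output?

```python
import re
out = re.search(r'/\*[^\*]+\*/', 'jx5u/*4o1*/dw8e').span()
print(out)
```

(4, 11)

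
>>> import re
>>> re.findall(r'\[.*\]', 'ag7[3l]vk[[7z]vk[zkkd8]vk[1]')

['[3l]vk[[7z]vk[zkkd8]vk[1]']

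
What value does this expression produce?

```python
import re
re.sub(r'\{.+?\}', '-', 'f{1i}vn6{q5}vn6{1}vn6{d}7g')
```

A non-greedy quantifier consumes as few characters as it can — just enough that the remainder of the pattern still matches from where it stops; whatever follows it matches normally.
Matches: at [1:5] → '{1i}'; at [8:12] → '{q5}'; at [15:18] → '{1}'; at [21:24] → '{d}'.
Each match is replaced by '-'.

'f-vn6-vn6-vn6-7g'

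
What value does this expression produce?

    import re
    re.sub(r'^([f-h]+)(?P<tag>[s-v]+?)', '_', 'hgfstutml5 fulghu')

'_tutml5 fulghu'

Pattern: anchored at the start of the string; then one or more of a character in [f-h] (captured); then one or more of a character in [s-v] (lazy) (captured as 'tag').
A `+?`/`*?`/`{m,n}?` starts at its minimum and grows only as far as needed for what follows to match.
Matches: at [0:4] → 'hgfs'.
`sub` substitutes '_' at each match site.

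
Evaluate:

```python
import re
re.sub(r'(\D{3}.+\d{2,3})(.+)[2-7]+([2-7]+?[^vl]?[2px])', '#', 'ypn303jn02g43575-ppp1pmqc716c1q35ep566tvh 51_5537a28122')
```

'#8122'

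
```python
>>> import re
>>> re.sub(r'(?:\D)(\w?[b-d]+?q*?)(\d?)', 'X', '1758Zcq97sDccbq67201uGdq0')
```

'1758Xq97XXq67201Xq0'

The pattern matches a non-digit (non-capturing group); then optionally a word character, then one or more of a character in [b-d] (lazy), then zero or more of the literal 'q' (lazy) (captured); then optionally a digit (captured).
`sub` substitutes 'X' at each match site.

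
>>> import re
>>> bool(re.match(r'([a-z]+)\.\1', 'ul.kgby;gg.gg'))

False

With `match`, the pattern is implicitly anchored at the beginning.
Here the string doesn't start with a match, so the call returns None, and `bool(None)` is False.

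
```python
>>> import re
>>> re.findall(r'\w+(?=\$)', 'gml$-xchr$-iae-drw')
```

['gml', 'xchr']

The lookaround is zero-width — it requires the adjacent text to match without consuming it, so the asserted text isn't part of the match.
Walking the string: at [0:3] → 'gml'; at [5:9] → 'xchr'.
Since nothing is captured, `findall` lists the 2 matched substrings directly.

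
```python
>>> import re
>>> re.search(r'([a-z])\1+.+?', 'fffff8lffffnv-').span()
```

(0, 6)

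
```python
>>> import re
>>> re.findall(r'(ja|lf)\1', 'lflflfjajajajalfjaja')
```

The backreference `\1` re-matches whatever the first group consumed, character for character.
Matches: at [0:4] match 'lflf', group 1 = 'lf'; at [6:10] match 'jaja', group 1 = 'ja'; at [10:14] match 'jaja', group 1 = 'ja'; at [16:20] match 'jaja', group 1 = 'ja'.
`findall` collects group 1 from each match (4 total).

['lf', 'ja', 'ja', 'ja']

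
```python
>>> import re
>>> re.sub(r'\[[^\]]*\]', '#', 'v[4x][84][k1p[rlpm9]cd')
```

'v###cd'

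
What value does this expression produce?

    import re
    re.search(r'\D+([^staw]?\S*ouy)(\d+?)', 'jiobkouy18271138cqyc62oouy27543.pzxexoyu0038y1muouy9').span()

(0, 52)

The pattern matches one or more of a non-digit; then optionally any character except [staw], then zero or more of a non-whitespace character, then the literal 'ouy' (captured); then one or more of a digit (lazy) (captured).
The match spans [0:52] → 'jiobkouy18271138cqyc62oouy27543.pzxexoyu0038y1muouy9'.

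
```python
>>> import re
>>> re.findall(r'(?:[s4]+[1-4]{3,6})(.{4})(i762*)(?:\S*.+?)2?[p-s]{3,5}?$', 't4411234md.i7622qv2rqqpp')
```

[('4md.', 'i7622')]

This matches one or more of one of [s4], then 3 to 6 of a character in [1-4] (non-capturing group); then exactly 4 of any character (captured); then the literal 'i76', then zero or more of the literal '2' (captured); then zero or more of a non-whitespace character, then one or more of any character (lazy) (non-capturing group); then optionally a literal '2', then 3 to 5 of a character in [p-s] (lazy); then anchored at the end.
Scanning left to right: at [1:24] match '4411234md.i7622qv2rqqpp', groups = ('4md.', 'i7622').
2 groups means the one result is a tuple of 2 captured strings — 1 here.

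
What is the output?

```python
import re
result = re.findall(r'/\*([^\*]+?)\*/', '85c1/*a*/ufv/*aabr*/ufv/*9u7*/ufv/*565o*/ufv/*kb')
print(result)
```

['a', 'aabr', '9u7', '565o']

With a single group, `findall` returns only what that group captured — 4 items.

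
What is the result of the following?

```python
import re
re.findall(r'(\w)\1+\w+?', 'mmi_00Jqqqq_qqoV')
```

['m', '0', 'q', 'q']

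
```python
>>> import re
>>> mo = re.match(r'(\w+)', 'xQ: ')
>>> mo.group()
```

Pattern: one or more of a word character (captured).
`match` is anchored at position 0; if the pattern doesn't fit there, it returns None.
The match spans [0:2] → 'xQ'.
Captured: group 1 = 'xQ'.

'xQ'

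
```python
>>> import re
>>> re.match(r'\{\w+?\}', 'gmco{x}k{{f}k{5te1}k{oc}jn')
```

With `match`, the pattern is implicitly anchored at the beginning.
Here the pattern fails at index 0, so the call returns None.

None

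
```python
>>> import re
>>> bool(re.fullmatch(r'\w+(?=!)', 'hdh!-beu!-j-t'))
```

False

Lookahead/lookbehind check context without consuming it, so the matched span excludes the asserted characters.
`re.fullmatch` is like wrapping the pattern in `^…$` (in single-line mode).
Here the string isn't matched end-to-end, so the call returns None, and `bool(None)` is False.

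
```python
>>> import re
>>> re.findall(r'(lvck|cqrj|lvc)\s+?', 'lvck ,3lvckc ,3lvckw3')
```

['lvck']

Matches: at [0:5] match 'lvck ', group 1 = 'lvck'.
With a single group, `findall` returns only what that group captured — 1 item.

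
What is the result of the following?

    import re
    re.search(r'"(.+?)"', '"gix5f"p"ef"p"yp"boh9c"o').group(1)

'gix5f'

The match spans [0:7] → '"gix5f"'.
Captured: group 1 = 'gix5f'.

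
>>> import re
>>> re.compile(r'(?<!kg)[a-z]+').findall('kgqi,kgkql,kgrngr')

A negative assertion filters positions out without eating any characters.
Scanning left to right: at [0:4] → 'kgqi'; at [5:10] → 'kgkql'; at [11:17] → 'kgrngr'.
With no groups in the pattern, `findall` gives back each whole match — 3 here.

['kgqi', 'kgkql', 'kgrngr']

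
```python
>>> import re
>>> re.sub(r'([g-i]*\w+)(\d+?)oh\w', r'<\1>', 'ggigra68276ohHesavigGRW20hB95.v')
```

'<ggigra6827>esavigGRW20hB95.v'

Pattern: zero or more of a character in [g-i], then one or more of a word character (captured); then one or more of a digit (lazy) (captured); then the literal 'oh', then a word character.
Matches: at [0:14] → 'ggigra68276ohH'.
The replacement refers to a captured group, so each match is rewritten using its own captured text.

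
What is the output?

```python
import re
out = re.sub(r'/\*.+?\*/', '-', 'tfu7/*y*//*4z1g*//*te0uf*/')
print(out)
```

Matches: at [4:9] → '/*y*/'; at [9:17] → '/*4z1g*/'; at [17:26] → '/*te0uf*/'.
Every occurrence is swapped for '-'.

tfu7---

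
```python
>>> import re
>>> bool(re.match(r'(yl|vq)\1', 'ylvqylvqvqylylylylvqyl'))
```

False

The backreference `\1` re-matches whatever the first group consumed, character for character.
`re.match` won't scan ahead — the pattern has to work from the very first character.
Here position 0 doesn't satisfy it, so the call returns None, and `bool(None)` is False.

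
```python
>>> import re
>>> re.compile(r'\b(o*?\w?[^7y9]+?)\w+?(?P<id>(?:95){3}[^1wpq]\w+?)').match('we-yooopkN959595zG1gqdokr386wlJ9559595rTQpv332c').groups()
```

The match spans [0:18] → 'we-yooopkN959595zG'.
Captured: group 1 = 'we-', group 2 = '959595zG'.

('we-', '959595zG')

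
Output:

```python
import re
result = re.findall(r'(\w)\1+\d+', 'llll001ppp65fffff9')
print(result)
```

['l', 'p', 'f']

After group 1 captures some text, `\1` only succeeds where that same text appears again.
Matches: at [0:7] match 'llll001', group 1 = 'l'; at [7:12] match 'ppp65', group 1 = 'p'; at [12:18] match 'fffff9', group 1 = 'f'.
One capturing group, so `findall` returns just the captured substring from each match — 3 in all.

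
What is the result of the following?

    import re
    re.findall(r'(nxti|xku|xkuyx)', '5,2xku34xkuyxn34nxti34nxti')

`|` is ordered: at each position the engine commits to the first alternative that works.
One capturing group, so `findall` returns just the captured substring from each match — 4 in all.

['xku', 'xku', 'nxti', 'nxti']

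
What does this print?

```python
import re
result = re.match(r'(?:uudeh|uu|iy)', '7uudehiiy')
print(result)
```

None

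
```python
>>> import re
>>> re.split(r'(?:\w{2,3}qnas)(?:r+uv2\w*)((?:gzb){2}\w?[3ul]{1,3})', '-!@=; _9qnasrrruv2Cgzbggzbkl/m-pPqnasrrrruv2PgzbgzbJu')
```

['-!@=; _9qnasrrruv2Cgzbggzbkl/m-', 'gzbgzbJu', '']

With a capturing group present, the delimiter's captured portion is kept in the result list.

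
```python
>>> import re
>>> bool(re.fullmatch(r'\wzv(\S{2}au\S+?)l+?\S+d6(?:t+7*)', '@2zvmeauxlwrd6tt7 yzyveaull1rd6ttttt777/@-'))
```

`re.fullmatch` requires the pattern to consume the entire string.
Here the string isn't matched end-to-end, so the call returns None, and `bool(None)` is False.

False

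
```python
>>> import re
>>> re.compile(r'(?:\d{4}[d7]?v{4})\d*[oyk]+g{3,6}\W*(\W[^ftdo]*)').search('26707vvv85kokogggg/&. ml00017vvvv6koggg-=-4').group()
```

'00017vvvv6koggg-=-4'

This matches exactly 4 of a digit, then optionally one of [d7], then exactly 4 of the literal 'v' (non-capturing group); then zero or more of a digit; then one or more of one of [oyk], then 3 to 6 of a literal 'g', then zero or more of a non-word character; then a non-word character, then zero or more of any character except [ftdo] (captured).
The match spans [24:43] → '00017vvvv6koggg-=-4'.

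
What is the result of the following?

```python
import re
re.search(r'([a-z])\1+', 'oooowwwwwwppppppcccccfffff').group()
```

`\1` is not a pattern — it's the concrete string captured by group 1, re-applied verbatim.
`re.search` scans for the first position where the pattern succeeds.
The match spans [0:4] → 'oooo'.
Captured: group 1 = 'o'.

'oooo'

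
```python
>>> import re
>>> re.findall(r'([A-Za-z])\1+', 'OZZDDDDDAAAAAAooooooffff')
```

`\1` has to match the exact text group 1 already captured.
Because there's exactly one group, `findall` drops the full match and keeps group 1 from each hit.

['Z', 'D', 'A', 'o', 'f']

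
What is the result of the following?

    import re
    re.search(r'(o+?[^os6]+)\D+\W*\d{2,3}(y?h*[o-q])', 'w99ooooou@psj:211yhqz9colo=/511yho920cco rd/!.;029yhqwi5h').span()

(3, 20)

This matches one or more of the literal 'o' (lazy), then one or more of any character except [os6] (captured); then one or more of a non-digit, then zero or more of a non-word character, then 2 to 3 of a digit; then optionally a literal 'y', then zero or more of a literal 'h', then a character in [o-q] (captured).
`search` walks the string left to right and returns the first match it finds.
The match spans [3:20] → 'ooooou@psj:211yhq'.
Captured: group 1 = 'ooooou@p', group 2 = 'yhq'.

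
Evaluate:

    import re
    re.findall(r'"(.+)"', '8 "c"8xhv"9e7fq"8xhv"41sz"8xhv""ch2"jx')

Matches: at [2:36] match '"c"8xhv"9e7fq"8xhv"41sz"8xhv""ch2"', group 1 = 'c"8xhv"9e7fq"8xhv"41sz"8xhv""ch2'.
One capturing group, so `findall` returns just the captured substring from the one match — 1 in all.

['c"8xhv"9e7fq"8xhv"41sz"8xhv""ch2']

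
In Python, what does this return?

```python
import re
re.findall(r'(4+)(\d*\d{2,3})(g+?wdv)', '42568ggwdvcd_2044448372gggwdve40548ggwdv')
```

[('4', '2568', 'ggwdv'), ('4444', '8372', 'gggwdv'), ('4', '0548', 'ggwdv')]

This matches one or more of a literal '4' (captured); then zero or more of a digit, then 2 to 3 of a digit (captured); then one or more of a literal 'g' (lazy), then the literal 'wdv' (captured).
`findall` packs the 3 group values into a tuple for every match.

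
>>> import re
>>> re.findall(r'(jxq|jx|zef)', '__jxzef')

Matches: at [2:4] match 'jx', group 1 = 'jx'; at [4:7] match 'zef', group 1 = 'zef'.
`findall` collects group 1 from each match (2 total).

['jx', 'zef']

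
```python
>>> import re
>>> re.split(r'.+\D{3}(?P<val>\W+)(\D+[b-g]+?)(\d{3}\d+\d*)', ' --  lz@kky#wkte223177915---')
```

This matches one or more of any character, then exactly 3 of a non-digit; then one or more of a non-word character (captured as 'val'); then one or more of a non-digit, then one or more of a character in [b-g] (lazy) (captured); then exactly 3 of a digit, then one or more of a digit, then zero or more of a digit (captured).
Matches to split on: at [0:25] → ' --  lz@kky#wkte223177915'.
Because the pattern has a capturing group, `split` also inserts each captured text between the pieces.

['', '#', 'wkte', '223177915', '---']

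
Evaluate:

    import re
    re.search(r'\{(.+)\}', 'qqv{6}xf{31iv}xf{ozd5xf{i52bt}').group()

`search` walks the string left to right and returns the first match it finds.
The match spans [3:30] → '{6}xf{31iv}xf{ozd5xf{i52bt}'.
Captured: group 1 = '6}xf{31iv}xf{ozd5xf{i52bt'.

'{6}xf{31iv}xf{ozd5xf{i52bt}'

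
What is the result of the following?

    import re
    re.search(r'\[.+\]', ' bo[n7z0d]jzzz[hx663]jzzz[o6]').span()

(3, 29)

`re.search` scans for the first position where the pattern succeeds.
The match spans [3:29] → '[n7z0d]jzzz[hx663]jzzz[o6]'.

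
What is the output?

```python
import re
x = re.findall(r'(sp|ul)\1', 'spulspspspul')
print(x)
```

['sp']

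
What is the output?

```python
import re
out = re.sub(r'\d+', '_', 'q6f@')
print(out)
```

Pattern: one or more of a digit.
Matches: at [1:2] → '6'.
`sub` substitutes '_' at each match site.

q_f@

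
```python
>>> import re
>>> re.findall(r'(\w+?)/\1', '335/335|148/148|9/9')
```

After group 1 captures some text, `\1` only succeeds where that same text appears again.
Scanning left to right: at [0:7] match '335/335', group 1 = '335'; at [8:15] match '148/148', group 1 = '148'; at [16:19] match '9/9', group 1 = '9'.
With a single group, `findall` returns only what that group captured — 3 items.

['335', '148', '9']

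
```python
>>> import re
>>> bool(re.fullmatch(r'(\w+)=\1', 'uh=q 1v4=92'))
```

False

For `fullmatch`, every character of the input must be accounted for by the pattern.
Here the string isn't matched end-to-end, so the call returns None, and `bool(None)` is False.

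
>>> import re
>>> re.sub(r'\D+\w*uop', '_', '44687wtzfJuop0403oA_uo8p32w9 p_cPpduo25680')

Pattern: one or more of a non-digit; then zero or more of a word character, then the literal 'uop'.
Matches: at [5:13] → 'wtzfJuop'.
`sub` substitutes '_' at each match site.

'44687_0403oA_uo8p32w9 p_cPpduo25680'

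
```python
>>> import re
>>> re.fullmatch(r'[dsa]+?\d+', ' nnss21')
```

`re.fullmatch` is like wrapping the pattern in `^…$` (in single-line mode).
Here the pattern can't cover the whole string, so the call returns None.

None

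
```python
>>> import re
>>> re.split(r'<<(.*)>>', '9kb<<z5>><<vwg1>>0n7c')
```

['9kb', 'z5>><<vwg1', '0n7c']

Matches to split on: at [3:17] → '<<z5>><<vwg1>>'.
With a capturing group present, the delimiter's captured portion is kept in the result list.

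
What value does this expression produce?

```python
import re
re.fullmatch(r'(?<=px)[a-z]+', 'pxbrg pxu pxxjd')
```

None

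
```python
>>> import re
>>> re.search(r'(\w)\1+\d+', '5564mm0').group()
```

`\1` is not a pattern — it's the concrete string captured by group 1, re-applied verbatim.
`re.search` scans for the first position where the pattern succeeds.
The match spans [0:4] → '5564'.
Captured: group 1 = '5'.

'5564'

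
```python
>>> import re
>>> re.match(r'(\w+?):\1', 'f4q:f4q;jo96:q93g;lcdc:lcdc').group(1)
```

'f4q'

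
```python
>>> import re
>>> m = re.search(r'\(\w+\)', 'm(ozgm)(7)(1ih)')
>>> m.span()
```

The match spans [1:7] → '(ozgm)'.

(1, 7)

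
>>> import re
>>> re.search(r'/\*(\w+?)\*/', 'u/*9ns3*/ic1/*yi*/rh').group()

'/*9ns3*/'

The match spans [1:9] → '/*9ns3*/'.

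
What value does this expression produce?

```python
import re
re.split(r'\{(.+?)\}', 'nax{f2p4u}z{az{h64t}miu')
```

Because the quantifier is non-greedy, it stops expanding at the earliest point where the rest of the pattern can succeed.
Matches to split on: at [3:10] → '{f2p4u}'; at [11:20] → '{az{h64t}'.
With a capturing group present, the delimiter's captured portion is kept in the result list.

['nax', 'f2p4u', 'z', 'az{h64t', 'miu']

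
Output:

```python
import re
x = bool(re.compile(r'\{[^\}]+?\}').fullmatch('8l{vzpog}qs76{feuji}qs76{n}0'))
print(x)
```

False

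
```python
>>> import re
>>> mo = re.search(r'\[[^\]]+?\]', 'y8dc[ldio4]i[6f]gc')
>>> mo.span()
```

(4, 11)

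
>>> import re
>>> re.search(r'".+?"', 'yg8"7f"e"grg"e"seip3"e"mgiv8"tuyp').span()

A non-greedy quantifier consumes as few characters as it can — just enough that the remainder of the pattern still matches from where it stops; whatever follows it matches normally.
The match spans [3:7] → '"7f"'.

(3, 7)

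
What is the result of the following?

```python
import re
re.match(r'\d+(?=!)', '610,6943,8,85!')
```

`re.match` only tries the pattern at the start of the string.
Here position 0 doesn't satisfy it, so the call returns None.

None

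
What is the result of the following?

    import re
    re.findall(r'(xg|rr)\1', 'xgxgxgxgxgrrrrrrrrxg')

['xg', 'xg', 'rr', 'rr']

After group 1 captures some text, `\1` only succeeds where that same text appears again.
`findall` collects group 1 from each match (4 total).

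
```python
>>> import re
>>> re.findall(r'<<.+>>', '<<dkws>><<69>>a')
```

With no groups in the pattern, `findall` gives back each whole match — 1 here.

['<<dkws>><<69>>']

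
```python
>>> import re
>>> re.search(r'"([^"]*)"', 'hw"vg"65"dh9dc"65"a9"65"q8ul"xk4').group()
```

The match spans [2:6] → '"vg"'.

'"vg"'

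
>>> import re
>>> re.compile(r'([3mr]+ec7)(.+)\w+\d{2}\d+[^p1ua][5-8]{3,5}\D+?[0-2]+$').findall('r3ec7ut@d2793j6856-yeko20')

[('r3ec7', 'ut@d')]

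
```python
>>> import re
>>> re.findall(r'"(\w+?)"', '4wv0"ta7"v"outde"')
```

Walking the string: at [4:9] match '"ta7"', group 1 = 'ta7'; at [10:17] match '"outde"', group 1 = 'outde'.
Because there's exactly one group, `findall` drops the full match and keeps group 1 from each hit.

['ta7', 'outde']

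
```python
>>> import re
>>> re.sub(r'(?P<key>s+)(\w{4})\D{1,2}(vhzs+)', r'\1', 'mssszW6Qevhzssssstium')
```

The pattern matches one or more of a literal 's' (captured as 'key'); then exactly 4 of a word character (captured); then 1 to 2 of a non-digit; then the literal 'vhz', then one or more of the literal 's' (captured).
Matches: at [1:17] → 'ssszW6Qevhzsssss'.
The replacement refers to a captured group, so each match is rewritten using its own captured text.

'mssstium'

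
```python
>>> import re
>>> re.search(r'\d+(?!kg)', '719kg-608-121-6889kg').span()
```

Because the assertion is negative and zero-width, positions next to the forbidden text are skipped.
`re.search` tries every starting position until one works.
The match spans [0:2] → '71'.

(0, 2)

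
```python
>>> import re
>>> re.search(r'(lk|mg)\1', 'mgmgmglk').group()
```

A backreference is literal: `\1` must see the identical characters the first group matched.
The match spans [0:4] → 'mgmg'.

'mgmg'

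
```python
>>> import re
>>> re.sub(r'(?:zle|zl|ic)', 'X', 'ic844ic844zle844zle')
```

Branches in `(...|...)` are attempted left-to-right; the first branch that allows the whole pattern to succeed is taken.
Matches: at [0:2] → 'ic'; at [5:7] → 'ic'; at [10:13] → 'zle'; at [16:19] → 'zle'.
Each match is replaced by 'X'.

'X844X844X844X'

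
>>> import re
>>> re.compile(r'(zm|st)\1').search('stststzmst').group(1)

`\1` has to match the exact text group 1 already captured.
Unlike `match`, `search` isn't anchored — it looks for the pattern anywhere in the string.
The match spans [0:4] → 'stst'.
Captured: group 1 = 'st'.

'st'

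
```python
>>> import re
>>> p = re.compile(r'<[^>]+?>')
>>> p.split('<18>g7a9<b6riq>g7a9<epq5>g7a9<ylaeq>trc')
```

`split` removes every match and returns the 5 fragments in between.

['', 'g7a9', 'g7a9', 'g7a9', 'trc']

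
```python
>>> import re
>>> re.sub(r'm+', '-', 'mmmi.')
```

'-i.'

This matches one or more of a literal 'm'.
Matches: at [0:3] → 'mmm'.
`sub` substitutes '-' at each match site.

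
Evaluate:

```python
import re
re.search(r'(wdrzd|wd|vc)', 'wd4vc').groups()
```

('wd',)

`search` walks the string left to right and returns the first match it finds.
The match spans [0:2] → 'wd'.
Captured: group 1 = 'wd'.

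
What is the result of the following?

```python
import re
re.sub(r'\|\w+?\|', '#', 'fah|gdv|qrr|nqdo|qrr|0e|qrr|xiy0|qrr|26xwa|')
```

'fah#qrr#qrr#qrr#qrr#'

Matches: at [3:8] → '|gdv|'; at [11:17] → '|nqdo|'; at [20:24] → '|0e|'; at [27:33] → '|xiy0|'; at [36:43] → '|26xwa|'.
`sub` substitutes '#' at each match site.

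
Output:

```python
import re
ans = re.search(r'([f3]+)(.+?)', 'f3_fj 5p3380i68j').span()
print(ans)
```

This matches one or more of one of [f3] (captured); then one or more of any character (lazy) (captured).
`re.search` scans for the first position where the pattern succeeds.
The match spans [0:3] → 'f3_'.
Captured: group 1 = 'f3', group 2 = '_'.

(0, 3)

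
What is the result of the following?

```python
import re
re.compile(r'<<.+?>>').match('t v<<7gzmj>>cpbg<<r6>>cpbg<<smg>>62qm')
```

None

With `match`, the pattern is implicitly anchored at the beginning.
Here the pattern fails at index 0, so the call returns None.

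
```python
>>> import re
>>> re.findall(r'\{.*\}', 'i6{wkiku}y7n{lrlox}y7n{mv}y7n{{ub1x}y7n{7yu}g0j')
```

['{wkiku}y7n{lrlox}y7n{mv}y7n{{ub1x}y7n{7yu}']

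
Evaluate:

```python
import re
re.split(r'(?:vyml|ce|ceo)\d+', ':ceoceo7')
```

Matches to split on: at [4:8] → 'ceo7'.
Each match becomes a cut point; 2 segments remain.

[':ceo', '']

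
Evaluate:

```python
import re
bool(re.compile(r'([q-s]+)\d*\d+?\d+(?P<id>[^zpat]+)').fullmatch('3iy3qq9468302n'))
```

`re.fullmatch` is like wrapping the pattern in `^…$` (in single-line mode).
Here the pattern can't cover the whole string, so the call returns None, and `bool(None)` is False.

False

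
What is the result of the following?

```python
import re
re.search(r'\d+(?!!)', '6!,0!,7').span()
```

A negative assertion filters positions out without eating any characters.
The match spans [6:7] → '7'.

(6, 7)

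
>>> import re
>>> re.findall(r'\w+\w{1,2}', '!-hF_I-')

Since nothing is captured, `findall` lists the 1 matched substring directly.

['hF_I']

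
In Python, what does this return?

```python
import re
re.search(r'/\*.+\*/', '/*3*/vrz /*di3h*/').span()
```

The match spans [0:17] → '/*3*/vrz /*di3h*/'.

(0, 17)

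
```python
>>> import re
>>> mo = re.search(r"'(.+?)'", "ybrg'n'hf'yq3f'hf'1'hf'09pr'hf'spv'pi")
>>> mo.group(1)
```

`re.search` tries every starting position until one works.
The match spans [4:7] → "'n'".
Captured: group 1 = 'n'.

'n'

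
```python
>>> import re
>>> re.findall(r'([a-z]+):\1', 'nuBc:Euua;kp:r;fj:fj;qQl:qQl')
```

After group 1 captures some text, `\1` only succeeds where that same text appears again.
`findall` collects group 1 from the one match (1 total).

['fj']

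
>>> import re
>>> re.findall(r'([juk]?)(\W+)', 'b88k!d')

[('k', '!')]

Pattern: optionally one of [juk] (captured); then one or more of a non-word character (captured).
Scanning left to right: at [3:5] match 'k!', groups = ('k', '!').
`findall` packs the 2 group values into a tuple for every match.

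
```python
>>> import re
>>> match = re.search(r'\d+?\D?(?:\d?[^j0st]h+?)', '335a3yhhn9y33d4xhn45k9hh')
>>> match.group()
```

With the lazy modifier that quantifier settles for the fewest repetitions that let the rest of the pattern succeed (the atoms after it are unaffected and can still be greedy).
The match spans [0:7] → '335a3yh'.

'335a3yh'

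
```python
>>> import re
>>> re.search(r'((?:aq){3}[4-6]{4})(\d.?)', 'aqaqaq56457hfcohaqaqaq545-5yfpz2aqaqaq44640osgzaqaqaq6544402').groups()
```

('aqaqaq5645', '7h')

The match spans [0:12] → 'aqaqaq56457h'.
Captured: group 1 = 'aqaqaq5645', group 2 = '7h'.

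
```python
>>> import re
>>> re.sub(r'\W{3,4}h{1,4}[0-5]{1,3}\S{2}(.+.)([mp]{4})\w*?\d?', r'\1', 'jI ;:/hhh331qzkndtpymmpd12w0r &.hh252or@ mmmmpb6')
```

'jIkndtpymmpd12w0r &.hh252or@ mb6'

A `+?`/`*?`/`{m,n}?` starts at its minimum and grows only as far as needed for what follows to match.
`\1` in the replacement pulls in group 1's text for each match.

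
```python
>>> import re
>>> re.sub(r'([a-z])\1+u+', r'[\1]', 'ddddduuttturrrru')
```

'[d][t][r]'

`\1` has to match the exact text group 1 already captured.
Matches: at [0:7] → 'ddddduu'; at [7:11] → 'tttu'; at [11:16] → 'rrrru'.
The replacement refers to a captured group, so each match is rewritten using its own captured text.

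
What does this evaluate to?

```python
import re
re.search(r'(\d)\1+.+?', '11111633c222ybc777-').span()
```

(0, 6)

The backreference `\1` re-matches whatever the first group consumed, character for character.
The match spans [0:6] → '111116'.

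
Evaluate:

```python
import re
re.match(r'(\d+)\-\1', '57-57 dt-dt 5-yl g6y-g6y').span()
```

(0, 5)

With `match`, the pattern is implicitly anchored at the beginning.
The match spans [0:5] → '57-57'.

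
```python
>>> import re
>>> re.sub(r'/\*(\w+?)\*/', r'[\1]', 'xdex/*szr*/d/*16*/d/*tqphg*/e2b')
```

'xdex[szr]d[16]d[tqphg]e2b'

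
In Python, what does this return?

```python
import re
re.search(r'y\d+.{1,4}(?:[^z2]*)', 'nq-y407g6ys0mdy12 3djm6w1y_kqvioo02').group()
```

Pattern: the literal 'y', then one or more of a digit, then 1 to 4 of any character; then zero or more of any character except [z2] (non-capturing group).
Unlike `match`, `search` isn't anchored — it looks for the pattern anywhere in the string.
The match spans [3:16] → 'y407g6ys0mdy1'.

'y407g6ys0mdy1'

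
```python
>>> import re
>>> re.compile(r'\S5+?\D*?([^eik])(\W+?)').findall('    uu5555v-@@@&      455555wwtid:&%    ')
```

[('v', '-'), ('d', ':')]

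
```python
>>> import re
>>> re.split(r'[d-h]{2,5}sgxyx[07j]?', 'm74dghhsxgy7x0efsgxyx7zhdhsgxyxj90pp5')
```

['m74dghhsxgy7x0', 'z', '90pp5']

The pattern matches 2 to 5 of a character in [d-h], then the literal 'sgx'; then the literal 'yx', then optionally one of [07j].
Matches to split on: at [14:22] → 'efsgxyx7'; at [23:32] → 'hdhsgxyxj'.
The string is cut at each match, leaving 3 pieces.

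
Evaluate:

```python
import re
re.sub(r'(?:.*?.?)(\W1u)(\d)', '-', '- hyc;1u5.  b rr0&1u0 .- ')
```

'-- .- '

Pattern: zero or more of any character (lazy), then optionally any character (non-capturing group); then a non-word character, then the literal '1u' (captured); then a digit (captured).
`sub` substitutes '-' at each match site.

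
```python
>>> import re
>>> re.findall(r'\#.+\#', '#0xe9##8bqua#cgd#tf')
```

['#0xe9##8bqua#cgd#']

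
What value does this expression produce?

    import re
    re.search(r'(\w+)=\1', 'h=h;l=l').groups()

('h',)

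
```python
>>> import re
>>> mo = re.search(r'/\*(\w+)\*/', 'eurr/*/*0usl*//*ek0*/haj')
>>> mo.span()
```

(6, 14)

`re.search` scans for the first position where the pattern succeeds.
The match spans [6:14] → '/*0usl*/'.
Captured: group 1 = '0usl'.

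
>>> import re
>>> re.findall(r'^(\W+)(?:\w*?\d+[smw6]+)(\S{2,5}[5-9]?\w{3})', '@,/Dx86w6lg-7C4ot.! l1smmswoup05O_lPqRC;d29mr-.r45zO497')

[('@,/', 'lg-7C4ot')]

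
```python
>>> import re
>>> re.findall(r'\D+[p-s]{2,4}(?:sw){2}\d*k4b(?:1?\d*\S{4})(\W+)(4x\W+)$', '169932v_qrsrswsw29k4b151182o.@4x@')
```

[('@', '4x@')]

The pattern matches one or more of a non-digit, then 2 to 4 of a character in [p-s], then the literal 'sw' repeated 2 times; then zero or more of a digit, then the literal 'k4b'; then optionally the literal '1', then zero or more of a digit, then exactly 4 of a non-whitespace character (non-capturing group); then one or more of a non-word character (captured); then the literal '4x', then one or more of a non-word character (captured); then anchored at the end.
2 groups means the one result is a tuple of 2 captured strings — 1 here.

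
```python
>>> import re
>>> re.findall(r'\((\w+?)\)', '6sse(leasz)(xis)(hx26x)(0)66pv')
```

['leasz', 'xis', 'hx26x', '0']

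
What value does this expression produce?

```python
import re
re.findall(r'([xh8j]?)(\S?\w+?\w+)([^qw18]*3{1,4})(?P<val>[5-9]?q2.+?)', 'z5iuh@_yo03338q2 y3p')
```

A non-greedy quantifier consumes as few characters as it can — just enough that the remainder of the pattern still matches from where it stops; whatever follows it matches normally.
Multiple groups make `findall` return tuples — one 4-tuple for the one match.

[('', 'z5iuh', '@_yo0333', '8q2 ')]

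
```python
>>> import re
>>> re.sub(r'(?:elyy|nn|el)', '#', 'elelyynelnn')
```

Alternation isn't longest-match — the leftmost alternative that fits at this position is chosen.
Matches: at [0:2] → 'el'; at [2:6] → 'elyy'; at [7:9] → 'el'; at [9:11] → 'nn'.
`sub` substitutes '#' at each match site.

'##n##'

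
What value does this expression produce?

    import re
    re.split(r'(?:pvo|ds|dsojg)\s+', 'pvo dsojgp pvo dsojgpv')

['', 'dsojgp ', 'dsojgpv']

Matches to split on: at [0:4] → 'pvo '; at [11:15] → 'pvo '.
Each match becomes a cut point; 3 segments remain.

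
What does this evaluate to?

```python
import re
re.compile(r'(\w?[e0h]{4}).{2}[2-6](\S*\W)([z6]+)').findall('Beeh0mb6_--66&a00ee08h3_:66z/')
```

`findall` packs the 3 group values into a tuple for every match.

[('Beeh0', '_--66&a00ee08h3_:', '66z')]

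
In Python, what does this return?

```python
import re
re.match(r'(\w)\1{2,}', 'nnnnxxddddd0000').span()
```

`match` is anchored at position 0; if the pattern doesn't fit there, it returns None.
The match spans [0:4] → 'nnnn'.

(0, 4)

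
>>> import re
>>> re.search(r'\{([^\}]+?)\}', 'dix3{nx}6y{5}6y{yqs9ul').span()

(4, 8)

`re.search` scans for the first position where the pattern succeeds.
The match spans [4:8] → '{nx}'.
Captured: group 1 = 'nx'.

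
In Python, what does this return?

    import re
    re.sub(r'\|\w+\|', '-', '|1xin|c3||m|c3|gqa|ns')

Matches: at [0:6] → '|1xin|'; at [9:12] → '|m|'; at [14:19] → '|gqa|'.
Each match is replaced by '-'.

'-c3|-c3-ns'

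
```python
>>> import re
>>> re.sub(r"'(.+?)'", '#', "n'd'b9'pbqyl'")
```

With the lazy modifier that quantifier settles for the fewest repetitions that let the rest of the pattern succeed (the atoms after it are unaffected and can still be greedy).
`sub` substitutes '#' at each match site.

'n#b9#'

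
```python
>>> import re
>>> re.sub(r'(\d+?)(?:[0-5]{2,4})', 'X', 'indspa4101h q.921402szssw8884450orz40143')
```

With the lazy modifier that quantifier settles for the fewest repetitions that let the rest of the pattern succeed (the atoms after it are unaffected and can still be greedy).
Every occurrence is swapped for 'X'.

'indspaXh q.X2szsswXorzX'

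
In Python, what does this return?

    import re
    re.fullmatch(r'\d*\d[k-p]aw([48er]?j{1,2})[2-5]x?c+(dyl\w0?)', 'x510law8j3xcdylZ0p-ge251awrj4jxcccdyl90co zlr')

None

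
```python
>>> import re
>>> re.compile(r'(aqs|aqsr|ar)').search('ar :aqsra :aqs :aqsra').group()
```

'ar'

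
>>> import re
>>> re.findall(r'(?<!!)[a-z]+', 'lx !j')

['lx']

`(?!…)`/`(?<!…)` only lets a position through if the neighbouring text does NOT match; no characters are consumed.
Scanning left to right: at [0:2] → 'lx'.
`findall` yields the raw match text (1 of them) because the pattern has no groups.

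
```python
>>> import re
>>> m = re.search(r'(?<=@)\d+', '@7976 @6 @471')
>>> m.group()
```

'7976'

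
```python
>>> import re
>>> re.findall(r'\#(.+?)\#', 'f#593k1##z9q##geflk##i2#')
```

['593k1', 'z9q', 'geflk', 'i2']

A non-greedy quantifier consumes as few characters as it can — just enough that the remainder of the pattern still matches from where it stops; whatever follows it matches normally.
Matches: at [1:8] match '#593k1#', group 1 = '593k1'; at [8:13] match '#z9q#', group 1 = 'z9q'; at [13:20] match '#geflk#', group 1 = 'geflk'; at [20:24] match '#i2#', group 1 = 'i2'.
`findall` collects group 1 from each match (4 total).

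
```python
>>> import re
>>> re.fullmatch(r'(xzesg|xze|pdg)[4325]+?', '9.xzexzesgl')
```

None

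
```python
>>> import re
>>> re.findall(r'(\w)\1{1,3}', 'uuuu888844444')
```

['u', '8', '4']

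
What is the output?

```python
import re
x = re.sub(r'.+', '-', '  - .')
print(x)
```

-

The pattern matches one or more of any character.
Matches: at [0:5] → '  - .'.
`sub` substitutes '-' at each match site.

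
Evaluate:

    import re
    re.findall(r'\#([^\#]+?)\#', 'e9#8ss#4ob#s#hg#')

['8ss', 's']

Walking the string: at [2:7] match '#8ss#', group 1 = '8ss'; at [10:13] match '#s#', group 1 = 's'.
With a single group, `findall` returns only what that group captured — 2 items.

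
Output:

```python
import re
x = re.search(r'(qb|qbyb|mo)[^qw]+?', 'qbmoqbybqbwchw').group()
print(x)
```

qbm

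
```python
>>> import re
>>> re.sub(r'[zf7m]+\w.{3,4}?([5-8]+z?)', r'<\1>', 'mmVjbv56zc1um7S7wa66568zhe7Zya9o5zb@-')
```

A non-greedy quantifier consumes as few characters as it can — just enough that the remainder of the pattern still matches from where it stops; whatever follows it matches normally.
The replacement refers to a captured group, so each match is rewritten using its own captured text.

'<56z>c1u<66568z>he<5z>b@-'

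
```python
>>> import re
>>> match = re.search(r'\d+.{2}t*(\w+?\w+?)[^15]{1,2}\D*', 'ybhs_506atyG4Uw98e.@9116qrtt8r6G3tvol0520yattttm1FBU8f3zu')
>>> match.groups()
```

('yG',)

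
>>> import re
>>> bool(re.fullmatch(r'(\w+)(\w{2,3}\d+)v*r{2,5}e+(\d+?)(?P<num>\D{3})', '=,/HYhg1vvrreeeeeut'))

False

This matches one or more of a word character (captured); then 2 to 3 of a word character, then one or more of a digit (captured); then zero or more of a literal 'v', then 2 to 5 of the literal 'r', then one or more of the literal 'e'; then one or more of a digit (lazy) (captured); then exactly 3 of a non-digit (captured as 'num').
`re.fullmatch` requires the pattern to consume the entire string.
Here the pattern can't cover the whole string, so the call returns None, and `bool(None)` is False.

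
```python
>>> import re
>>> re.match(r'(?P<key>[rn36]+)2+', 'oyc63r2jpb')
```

None

This matches one or more of one of [rn36] (captured as 'key'); then one or more of a literal '2'.
`re.match` only tries the pattern at the start of the string.
Here the string doesn't start with a match, so the call returns None.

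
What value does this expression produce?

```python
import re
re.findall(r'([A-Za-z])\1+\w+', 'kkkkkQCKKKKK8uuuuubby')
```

['k']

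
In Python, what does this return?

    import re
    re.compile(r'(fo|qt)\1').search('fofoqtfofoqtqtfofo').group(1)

The match spans [0:4] → 'fofo'.
Captured: group 1 = 'fo'.

'fo'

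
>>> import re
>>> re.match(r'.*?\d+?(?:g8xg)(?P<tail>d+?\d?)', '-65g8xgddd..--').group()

'-65g8xgd'

The pattern matches zero or more of any character (lazy), then one or more of a digit (lazy); then the literal 'g8', then the literal 'xg' (non-capturing group); then one or more of a literal 'd' (lazy), then optionally a digit (captured as 'tail').
The `?` after the quantifier makes it lazy — it takes as little as possible before letting the rest of the pattern try.
`re.match` won't scan ahead — the pattern has to work from the very first character.
The match spans [0:8] → '-65g8xgd'.
Captured: group 1 = 'd'.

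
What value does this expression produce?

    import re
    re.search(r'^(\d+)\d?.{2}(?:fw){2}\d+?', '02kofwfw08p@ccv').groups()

The match spans [0:9] → '02kofwfw0'.
Captured: group 1 = '02'.

('02',)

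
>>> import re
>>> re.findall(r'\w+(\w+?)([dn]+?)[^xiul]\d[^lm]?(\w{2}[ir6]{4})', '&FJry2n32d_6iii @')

Multiple groups make `findall` return tuples — one 3-tuple for the one match.

[('2', 'n', 'd_6iii')]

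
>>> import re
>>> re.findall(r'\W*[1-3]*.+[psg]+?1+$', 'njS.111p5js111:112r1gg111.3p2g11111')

['njS.111p5js111:112r1gg111.3p2g11111']

This matches zero or more of a non-word character; then zero or more of a character in [1-3], then one or more of any character; then one or more of one of [psg] (lazy), then one or more of a literal '1'; then anchored at the end.
Walking the string: at [0:35] → 'njS.111p5js111:112r1gg111.3p2g11111'.
Since nothing is captured, `findall` lists the 1 matched substring directly.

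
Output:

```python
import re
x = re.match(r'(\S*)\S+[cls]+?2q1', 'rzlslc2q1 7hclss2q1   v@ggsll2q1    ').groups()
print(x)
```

('rzls',)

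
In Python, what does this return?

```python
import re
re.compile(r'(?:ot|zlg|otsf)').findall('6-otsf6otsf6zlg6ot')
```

['ot', 'ot', 'zlg', 'ot']

Alternation tries branches left to right and keeps the first one that lets the overall match succeed at that position.
Scanning left to right: at [2:4] → 'ot'; at [7:9] → 'ot'; at [12:15] → 'zlg'; at [16:18] → 'ot'.
Since nothing is captured, `findall` lists the 4 matched substrings directly.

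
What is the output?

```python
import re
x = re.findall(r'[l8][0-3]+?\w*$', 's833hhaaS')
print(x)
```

['833hhaaS']

Pattern: one of [l8]; then one or more of a character in [0-3] (lazy), then zero or more of a word character; then anchored at the end.
Scanning left to right: at [1:9] → '833hhaaS'.
No capturing groups, so `findall` returns the 1 full match string.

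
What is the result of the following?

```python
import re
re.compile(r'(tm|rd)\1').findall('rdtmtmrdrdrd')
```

['tm', 'rd']

`\1` has to match the exact text group 1 already captured.
Because there's exactly one group, `findall` drops the full match and keeps group 1 from each hit.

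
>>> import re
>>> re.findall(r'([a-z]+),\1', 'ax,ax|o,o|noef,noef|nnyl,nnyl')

After group 1 captures some text, `\1` only succeeds where that same text appears again.
Walking the string: at [0:5] match 'ax,ax', group 1 = 'ax'; at [6:9] match 'o,o', group 1 = 'o'; at [10:19] match 'noef,noef', group 1 = 'noef'; at [20:29] match 'nnyl,nnyl', group 1 = 'nnyl'.
Because there's exactly one group, `findall` drops the full match and keeps group 1 from each hit.

['ax', 'o', 'noef', 'nnyl']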